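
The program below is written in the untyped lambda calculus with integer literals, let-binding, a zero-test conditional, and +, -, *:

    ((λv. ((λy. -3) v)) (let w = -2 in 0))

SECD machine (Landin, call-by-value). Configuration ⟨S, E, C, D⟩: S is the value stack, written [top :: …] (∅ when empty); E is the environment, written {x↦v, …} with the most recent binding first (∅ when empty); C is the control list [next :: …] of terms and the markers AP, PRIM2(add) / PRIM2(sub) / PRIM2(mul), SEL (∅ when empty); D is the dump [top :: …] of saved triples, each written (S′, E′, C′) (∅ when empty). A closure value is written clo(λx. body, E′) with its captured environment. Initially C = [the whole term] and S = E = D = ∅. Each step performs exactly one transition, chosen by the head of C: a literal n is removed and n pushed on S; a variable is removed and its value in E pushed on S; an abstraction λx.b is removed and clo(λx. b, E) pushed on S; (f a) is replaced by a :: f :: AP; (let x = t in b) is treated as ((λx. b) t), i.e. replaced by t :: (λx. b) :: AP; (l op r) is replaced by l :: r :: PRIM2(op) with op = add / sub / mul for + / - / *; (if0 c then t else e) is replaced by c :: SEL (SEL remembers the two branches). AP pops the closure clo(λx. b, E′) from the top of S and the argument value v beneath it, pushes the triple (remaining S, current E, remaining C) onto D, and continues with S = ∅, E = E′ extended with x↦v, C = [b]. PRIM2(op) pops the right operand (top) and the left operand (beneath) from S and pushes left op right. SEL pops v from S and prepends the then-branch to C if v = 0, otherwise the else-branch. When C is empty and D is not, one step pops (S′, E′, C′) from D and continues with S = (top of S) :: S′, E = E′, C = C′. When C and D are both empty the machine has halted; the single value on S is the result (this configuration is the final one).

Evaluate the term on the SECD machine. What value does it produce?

t=0: ⟨S=∅; E=∅; C=[((λv. ((λy. -3) v)) (let w = -2 in 0))]; D=∅⟩
t=1: ⟨S=∅; E=∅; C=[(let w = -2 in 0) :: (λv. ((λy. -3) v)) :: AP]; D=∅⟩
t=2: ⟨S=∅; E=∅; C=[-2 :: (λw. 0) :: AP :: (λv. ((λy. -3) v)) :: AP]; D=∅⟩
t=3: ⟨S=[-2]; E=∅; C=[(λw. 0) :: AP :: (λv. ((λy. -3) v)) :: AP]; D=∅⟩
t=4: ⟨S=[clo(λw. 0, ∅) :: -2]; E=∅; C=[AP :: (λv. ((λy. -3) v)) :: AP]; D=∅⟩
t=5: ⟨S=∅; E={w↦-2}; C=[0]; D=[(∅, ∅, [(λv. ((λy. -3) v)) :: AP])]⟩
t=6: ⟨S=[0]; E={w↦-2}; C=∅; D=[(∅, ∅, [(λv. ((λy. -3) v)) :: AP])]⟩
t=7: ⟨S=[0]; E=∅; C=[(λv. ((λy. -3) v)) :: AP]; D=∅⟩
t=8: ⟨S=[clo(λv. ((λy. -3) v), ∅) :: 0]; E=∅; C=[AP]; D=∅⟩
t=9: ⟨S=∅; E={v↦0}; C=[((λy. -3) v)]; D=[(∅, ∅, ∅)]⟩
t=10: ⟨S=∅; E={v↦0}; C=[v :: (λy. -3) :: AP]; D=[(∅, ∅, ∅)]⟩
t=11: ⟨S=[0]; E={v↦0}; C=[(λy. -3) :: AP]; D=[(∅, ∅, ∅)]⟩
t=12: ⟨S=[clo(λy. -3, {v↦0}) :: 0]; E={v↦0}; C=[AP]; D=[(∅, ∅, ∅)]⟩
t=13: ⟨S=∅; E={y↦0, v↦0}; C=[-3]; D=[(∅, {v↦0}, ∅) :: (∅, ∅, ∅)]⟩
t=14: ⟨S=[-3]; E={y↦0, v↦0}; C=∅; D=[(∅, {v↦0}, ∅) :: (∅, ∅, ∅)]⟩
t=15: ⟨S=[-3]; E={v↦0}; C=∅; D=[(∅, ∅, ∅)]⟩
t=16: ⟨S=[-3]; E=∅; C=∅; D=∅⟩
→ final value -3

Answer: -3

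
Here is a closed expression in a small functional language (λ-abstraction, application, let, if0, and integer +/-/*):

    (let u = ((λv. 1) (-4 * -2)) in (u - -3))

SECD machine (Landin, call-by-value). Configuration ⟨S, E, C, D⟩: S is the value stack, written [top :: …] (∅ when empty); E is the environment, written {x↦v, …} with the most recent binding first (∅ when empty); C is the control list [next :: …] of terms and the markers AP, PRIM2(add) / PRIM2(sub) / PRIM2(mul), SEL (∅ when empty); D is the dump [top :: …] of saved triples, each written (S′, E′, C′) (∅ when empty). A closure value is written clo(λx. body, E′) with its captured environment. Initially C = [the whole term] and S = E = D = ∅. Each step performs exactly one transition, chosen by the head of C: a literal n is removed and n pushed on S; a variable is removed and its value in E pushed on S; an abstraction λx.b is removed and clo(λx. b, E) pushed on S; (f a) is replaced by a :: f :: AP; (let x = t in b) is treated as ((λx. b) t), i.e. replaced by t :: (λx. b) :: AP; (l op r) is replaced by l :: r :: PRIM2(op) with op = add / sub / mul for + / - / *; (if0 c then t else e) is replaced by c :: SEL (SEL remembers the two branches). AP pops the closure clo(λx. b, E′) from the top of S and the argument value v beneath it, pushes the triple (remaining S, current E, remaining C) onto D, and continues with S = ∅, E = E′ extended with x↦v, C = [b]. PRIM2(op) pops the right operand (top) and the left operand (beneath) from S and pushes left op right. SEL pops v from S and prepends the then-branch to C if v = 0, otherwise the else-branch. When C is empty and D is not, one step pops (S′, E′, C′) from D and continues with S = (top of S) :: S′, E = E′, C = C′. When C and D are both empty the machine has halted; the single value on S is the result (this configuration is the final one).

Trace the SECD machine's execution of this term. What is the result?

step 0: <S=∅, E=∅, C=[(let u = ((λv. 1) (-4 * -2)) in (u - -3))], D=∅>
step 1: <S=∅, E=∅, C=[((λv. 1) (-4 * -2)) :: (λu. (u - -3)) :: AP], D=∅>
step 2: <S=∅, E=∅, C=[(-4 * -2) :: (λv. 1) :: AP :: (λu. (u - -3)) :: AP], D=∅>
step 3: <S=∅, E=∅, C=[-4 :: -2 :: PRIM2(mul) :: (λv. 1) :: AP :: (λu. (u - -3)) :: AP], D=∅>
step 4: <S=[-4], E=∅, C=[-2 :: PRIM2(mul) :: (λv. 1) :: AP :: (λu. (u - -3)) :: AP], D=∅>
step 5: <S=[-2 :: -4], E=∅, C=[PRIM2(mul) :: (λv. 1) :: AP :: (λu. (u - -3)) :: AP], D=∅>
step 6: <S=[8], E=∅, C=[(λv. 1) :: AP :: (λu. (u - -3)) :: AP], D=∅>
step 7: <S=[clo(λv. 1, ∅) :: 8], E=∅, C=[AP :: (λu. (u - -3)) :: AP], D=∅>
step 8: <S=∅, E={v↦8}, C=[1], D=[(∅, ∅, [(λu. (u - -3)) :: AP])]>
step 9: <S=[1], E={v↦8}, C=∅, D=[(∅, ∅, [(λu. (u - -3)) :: AP])]>
step 10: <S=[1], E=∅, C=[(λu. (u - -3)) :: AP], D=∅>
step 11: <S=[clo(λu. (u - -3), ∅) :: 1], E=∅, C=[AP], D=∅>
step 12: <S=∅, E={u↦1}, C=[(u - -3)], D=[(∅, ∅, ∅)]>
step 13: <S=∅, E={u↦1}, C=[u :: -3 :: PRIM2(sub)], D=[(∅, ∅, ∅)]>
step 14: <S=[1], E={u↦1}, C=[-3 :: PRIM2(sub)], D=[(∅, ∅, ∅)]>
step 15: <S=[-3 :: 1], E={u↦1}, C=[PRIM2(sub)], D=[(∅, ∅, ∅)]>
step 16: <S=[4], E={u↦1}, C=∅, D=[(∅, ∅, ∅)]>
step 17: <S=[4], E=∅, C=∅, D=∅>
→ final value 4

Answer: 4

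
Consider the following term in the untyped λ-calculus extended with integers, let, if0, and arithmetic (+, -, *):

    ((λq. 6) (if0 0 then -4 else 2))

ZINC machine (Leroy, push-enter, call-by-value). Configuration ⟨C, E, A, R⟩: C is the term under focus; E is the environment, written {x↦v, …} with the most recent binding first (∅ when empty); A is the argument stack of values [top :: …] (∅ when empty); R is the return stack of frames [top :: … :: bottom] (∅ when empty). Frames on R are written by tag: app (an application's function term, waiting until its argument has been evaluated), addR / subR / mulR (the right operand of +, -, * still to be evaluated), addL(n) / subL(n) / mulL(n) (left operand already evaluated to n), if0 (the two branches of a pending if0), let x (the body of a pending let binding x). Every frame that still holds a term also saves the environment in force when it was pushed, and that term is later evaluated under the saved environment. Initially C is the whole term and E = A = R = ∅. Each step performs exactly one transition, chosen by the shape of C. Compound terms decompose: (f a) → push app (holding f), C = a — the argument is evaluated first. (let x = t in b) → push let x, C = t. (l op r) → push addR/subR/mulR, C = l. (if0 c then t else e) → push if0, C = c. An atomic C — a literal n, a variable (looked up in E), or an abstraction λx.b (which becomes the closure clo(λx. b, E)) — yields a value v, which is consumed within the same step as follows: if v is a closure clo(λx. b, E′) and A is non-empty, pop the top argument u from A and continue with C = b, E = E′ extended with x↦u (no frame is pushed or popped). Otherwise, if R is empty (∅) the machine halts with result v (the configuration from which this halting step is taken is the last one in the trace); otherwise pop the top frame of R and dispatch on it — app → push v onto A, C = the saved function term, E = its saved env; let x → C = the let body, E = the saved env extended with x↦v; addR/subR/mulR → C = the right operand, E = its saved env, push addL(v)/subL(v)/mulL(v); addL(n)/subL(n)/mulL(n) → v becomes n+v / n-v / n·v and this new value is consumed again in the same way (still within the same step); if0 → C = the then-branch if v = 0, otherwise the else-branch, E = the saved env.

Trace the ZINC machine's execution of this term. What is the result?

[0] <C=((λq. 6) (if0 0 then -4 else 2)), E=∅, A=∅, R=∅>
[1] <C=(if0 0 then -4 else 2), E=∅, A=∅, R=[app]>
[2] <C=0, E=∅, A=∅, R=[if0 :: app]>
[3] <C=-4, E=∅, A=∅, R=[app]>
[4] <C=(λq. 6), E=∅, A=[-4], R=∅>
[5] <C=6, E={q↦-4}, A=∅, R=∅>
→ final value 6

Answer: 6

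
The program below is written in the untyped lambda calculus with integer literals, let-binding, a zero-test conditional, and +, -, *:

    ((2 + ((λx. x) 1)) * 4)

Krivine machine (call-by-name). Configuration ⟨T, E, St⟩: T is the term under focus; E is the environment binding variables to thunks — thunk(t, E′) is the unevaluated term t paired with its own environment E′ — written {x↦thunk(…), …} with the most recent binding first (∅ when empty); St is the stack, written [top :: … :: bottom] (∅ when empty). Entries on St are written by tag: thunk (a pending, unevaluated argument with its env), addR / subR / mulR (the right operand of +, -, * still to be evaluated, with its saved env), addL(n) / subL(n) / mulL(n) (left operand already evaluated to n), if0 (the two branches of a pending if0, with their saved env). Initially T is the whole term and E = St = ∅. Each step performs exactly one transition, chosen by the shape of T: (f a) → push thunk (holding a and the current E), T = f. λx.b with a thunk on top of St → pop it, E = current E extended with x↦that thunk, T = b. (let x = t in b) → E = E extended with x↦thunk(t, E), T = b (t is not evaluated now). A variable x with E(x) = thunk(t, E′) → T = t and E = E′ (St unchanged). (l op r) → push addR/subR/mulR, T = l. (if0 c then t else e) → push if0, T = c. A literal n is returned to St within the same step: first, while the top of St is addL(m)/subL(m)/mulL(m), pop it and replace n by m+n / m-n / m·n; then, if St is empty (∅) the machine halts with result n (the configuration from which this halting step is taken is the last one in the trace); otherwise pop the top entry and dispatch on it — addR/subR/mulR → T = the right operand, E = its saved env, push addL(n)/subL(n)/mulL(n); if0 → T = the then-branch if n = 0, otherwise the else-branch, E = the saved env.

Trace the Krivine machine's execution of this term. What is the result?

step 0: <T=((2 + ((λx. x) 1)) * 4), E=∅, St=∅>
step 1: <T=(2 + ((λx. x) 1)), E=∅, St=[mulR]>
step 2: <T=2, E=∅, St=[addR :: mulR]>
step 3: <T=((λx. x) 1), E=∅, St=[addL(2) :: mulR]>
step 4: <T=(λx. x), E=∅, St=[thunk :: addL(2) :: mulR]>
step 5: <T=x, E={x↦thunk(1, ∅)}, St=[addL(2) :: mulR]>
step 6: <T=1, E=∅, St=[addL(2) :: mulR]>
step 7: <T=4, E=∅, St=[mulL(3)]>
→ final value 12

Answer: 12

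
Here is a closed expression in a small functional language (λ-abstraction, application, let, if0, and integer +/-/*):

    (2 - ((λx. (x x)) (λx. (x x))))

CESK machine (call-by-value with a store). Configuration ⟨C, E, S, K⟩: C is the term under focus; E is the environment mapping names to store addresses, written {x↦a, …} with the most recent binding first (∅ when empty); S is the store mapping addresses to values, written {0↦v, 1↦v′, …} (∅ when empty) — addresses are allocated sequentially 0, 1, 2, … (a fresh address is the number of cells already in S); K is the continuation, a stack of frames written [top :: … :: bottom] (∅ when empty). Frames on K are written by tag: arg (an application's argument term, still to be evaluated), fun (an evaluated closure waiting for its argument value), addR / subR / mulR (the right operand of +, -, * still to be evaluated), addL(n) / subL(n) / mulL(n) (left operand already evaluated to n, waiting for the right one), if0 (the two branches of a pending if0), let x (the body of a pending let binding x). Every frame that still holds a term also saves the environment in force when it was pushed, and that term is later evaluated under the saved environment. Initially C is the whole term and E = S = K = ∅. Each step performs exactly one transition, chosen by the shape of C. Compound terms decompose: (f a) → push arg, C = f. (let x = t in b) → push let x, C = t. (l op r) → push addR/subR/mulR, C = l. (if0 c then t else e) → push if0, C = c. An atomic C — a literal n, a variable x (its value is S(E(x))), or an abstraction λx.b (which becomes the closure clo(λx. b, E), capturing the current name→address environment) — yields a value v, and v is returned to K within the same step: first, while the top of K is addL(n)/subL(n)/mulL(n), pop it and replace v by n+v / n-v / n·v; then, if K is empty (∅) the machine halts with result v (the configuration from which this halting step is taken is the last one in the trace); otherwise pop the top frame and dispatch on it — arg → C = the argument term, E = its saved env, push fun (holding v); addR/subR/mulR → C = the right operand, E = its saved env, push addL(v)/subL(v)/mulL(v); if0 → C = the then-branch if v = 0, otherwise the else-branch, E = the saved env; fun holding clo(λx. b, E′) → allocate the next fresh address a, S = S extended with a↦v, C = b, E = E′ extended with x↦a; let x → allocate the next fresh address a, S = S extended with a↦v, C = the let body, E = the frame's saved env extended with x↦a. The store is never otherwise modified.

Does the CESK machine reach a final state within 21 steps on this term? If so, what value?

step 0: ⟨C=(2 - ((λx. (x x)) (λx. (x x)))); E=∅; S=∅; K=∅⟩
step 1: ⟨C=2; E=∅; S=∅; K=[subR]⟩
step 2: ⟨C=((λx. (x x)) (λx. (x x))); E=∅; S=∅; K=[subL(2)]⟩
step 3: ⟨C=(λx. (x x)); E=∅; S=∅; K=[arg :: subL(2)]⟩
step 4: ⟨C=(λx. (x x)); E=∅; S=∅; K=[fun :: subL(2)]⟩
step 5: ⟨C=(x x); E={x↦0}; S={0↦clo(λx. (x x), ∅)}; K=[subL(2)]⟩
step 6: ⟨C=x; E={x↦0}; S={0↦clo(λx. (x x), ∅)}; K=[arg :: subL(2)]⟩
step 7: ⟨C=x; E={x↦0}; S={0↦clo(λx. (x x), ∅)}; K=[fun :: subL(2)]⟩
step 8: ⟨C=(x x); E={x↦1}; S={0↦clo(λx. (x x), ∅), 1↦clo(λx. (x x), ∅)}; K=[subL(2)]⟩
step 9: ⟨C=x; E={x↦1}; S={0↦clo(λx. (x x), ∅), 1↦clo(λx. (x x), ∅)}; K=[arg :: subL(2)]⟩
step 10: ⟨C=x; E={x↦1}; S={0↦clo(λx. (x x), ∅), 1↦clo(λx. (x x), ∅)}; K=[fun :: subL(2)]⟩
step 11: ⟨C=(x x); E={x↦2}; S={0↦clo(λx. (x x), ∅), 1↦clo(λx. (x x), ∅), 2↦clo(λx. (x x), ∅)}; K=[subL(2)]⟩
step 12: ⟨C=x; E={x↦2}; S={0↦clo(λx. (x x), ∅), 1↦clo(λx. (x x), ∅), 2↦clo(λx. (x x), ∅)}; K=[arg :: subL(2)]⟩
step 13: ⟨C=x; E={x↦2}; S={0↦clo(λx. (x x), ∅), 1↦clo(λx. (x x), ∅), 2↦clo(λx. (x x), ∅)}; K=[fun :: subL(2)]⟩
step 14: ⟨C=(x x); E={x↦3}; S={0↦clo(λx. (x x), ∅), 1↦clo(λx. (x x), ∅), 2↦clo(λx. (x x), ∅), 3↦clo(λx. (x x), ∅)}; K=[subL(2)]⟩
step 15: ⟨C=x; E={x↦3}; S={0↦clo(λx. (x x), ∅), 1↦clo(λx. (x x), ∅), 2↦clo(λx. (x x), ∅), 3↦clo(λx. (x x), ∅)}; K=[arg :: subL(2)]⟩
step 16: ⟨C=x; E={x↦3}; S={0↦clo(λx. (x x), ∅), 1↦clo(λx. (x x), ∅), 2↦clo(λx. (x x), ∅), 3↦clo(λx. (x x), ∅)}; K=[fun :: subL(2)]⟩
step 17: ⟨C=(x x); E={x↦4}; S={0↦clo(λx. (x x), ∅), 1↦clo(λx. (x x), ∅), 2↦clo(λx. (x x), ∅), 3↦clo(λx. (x x), ∅), 4↦clo(λx. (x x), ∅)}; K=[subL(2)]⟩
step 18: ⟨C=x; E={x↦4}; S={0↦clo(λx. (x x), ∅), 1↦clo(λx. (x x), ∅), 2↦clo(λx. (x x), ∅), 3↦clo(λx. (x x), ∅), 4↦clo(λx. (x x), ∅)}; K=[arg :: subL(2)]⟩
step 19: ⟨C=x; E={x↦4}; S={0↦clo(λx. (x x), ∅), 1↦clo(λx. (x x), ∅), 2↦clo(λx. (x x), ∅), 3↦clo(λx. (x x), ∅), 4↦clo(λx. (x x), ∅)}; K=[fun :: subL(2)]⟩
step 20: ⟨C=(x x); E={x↦5}; S={0↦clo(λx. (x x), ∅), 1↦clo(λx. (x x), ∅), 2↦clo(λx. (x x), ∅), 3↦clo(λx. (x x), ∅), 4↦clo(λx. (x x), ∅), 5↦clo(λx. (x x), ∅)}; K=[subL(2)]⟩
step 21: ⟨C=x; E={x↦5}; S={0↦clo(λx. (x x), ∅), 1↦clo(λx. (x x), ∅), 2↦clo(λx. (x x), ∅), 3↦clo(λx. (x x), ∅), 4↦clo(λx. (x x), ∅), 5↦clo(λx. (x x), ∅)}; K=[arg :: subL(2)]⟩
→ 21 transitions taken and the configuration is still not final: no result within 21 steps

Answer: DIVERGES (no final state within 21 steps)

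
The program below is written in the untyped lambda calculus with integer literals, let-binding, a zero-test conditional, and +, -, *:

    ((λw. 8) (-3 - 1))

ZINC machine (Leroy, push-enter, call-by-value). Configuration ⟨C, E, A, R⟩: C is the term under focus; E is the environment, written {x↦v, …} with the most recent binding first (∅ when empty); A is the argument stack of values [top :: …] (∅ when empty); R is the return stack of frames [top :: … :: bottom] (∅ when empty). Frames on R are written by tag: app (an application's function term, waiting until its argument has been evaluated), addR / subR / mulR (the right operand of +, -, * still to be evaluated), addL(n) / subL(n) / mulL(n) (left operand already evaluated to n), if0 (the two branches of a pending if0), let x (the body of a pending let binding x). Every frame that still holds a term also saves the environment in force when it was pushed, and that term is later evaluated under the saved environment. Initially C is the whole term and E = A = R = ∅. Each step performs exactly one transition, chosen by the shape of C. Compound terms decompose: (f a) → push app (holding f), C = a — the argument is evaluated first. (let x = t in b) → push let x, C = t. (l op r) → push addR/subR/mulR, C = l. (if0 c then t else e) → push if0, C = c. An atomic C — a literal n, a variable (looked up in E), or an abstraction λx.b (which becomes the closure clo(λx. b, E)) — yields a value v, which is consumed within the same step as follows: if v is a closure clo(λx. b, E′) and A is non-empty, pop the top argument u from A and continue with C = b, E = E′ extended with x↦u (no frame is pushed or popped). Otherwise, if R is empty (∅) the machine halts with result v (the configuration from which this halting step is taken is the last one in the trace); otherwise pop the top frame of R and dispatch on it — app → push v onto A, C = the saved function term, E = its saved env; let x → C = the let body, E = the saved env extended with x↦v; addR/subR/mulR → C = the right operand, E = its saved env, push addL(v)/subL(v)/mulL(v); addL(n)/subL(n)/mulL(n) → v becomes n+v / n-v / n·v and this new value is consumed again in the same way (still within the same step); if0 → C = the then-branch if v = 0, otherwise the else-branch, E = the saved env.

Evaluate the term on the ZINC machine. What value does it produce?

t=0: [C=((λw. 8) (-3 - 1)) | E=∅ | A=∅ | R=∅]
t=1: [C=(-3 - 1) | E=∅ | A=∅ | R=[app]]
t=2: [C=-3 | E=∅ | A=∅ | R=[subR :: app]]
t=3: [C=1 | E=∅ | A=∅ | R=[subL(-3) :: app]]
t=4: [C=(λw. 8) | E=∅ | A=[-4] | R=∅]
t=5: [C=8 | E={w↦-4} | A=∅ | R=∅]
→ final value 8

Answer: 8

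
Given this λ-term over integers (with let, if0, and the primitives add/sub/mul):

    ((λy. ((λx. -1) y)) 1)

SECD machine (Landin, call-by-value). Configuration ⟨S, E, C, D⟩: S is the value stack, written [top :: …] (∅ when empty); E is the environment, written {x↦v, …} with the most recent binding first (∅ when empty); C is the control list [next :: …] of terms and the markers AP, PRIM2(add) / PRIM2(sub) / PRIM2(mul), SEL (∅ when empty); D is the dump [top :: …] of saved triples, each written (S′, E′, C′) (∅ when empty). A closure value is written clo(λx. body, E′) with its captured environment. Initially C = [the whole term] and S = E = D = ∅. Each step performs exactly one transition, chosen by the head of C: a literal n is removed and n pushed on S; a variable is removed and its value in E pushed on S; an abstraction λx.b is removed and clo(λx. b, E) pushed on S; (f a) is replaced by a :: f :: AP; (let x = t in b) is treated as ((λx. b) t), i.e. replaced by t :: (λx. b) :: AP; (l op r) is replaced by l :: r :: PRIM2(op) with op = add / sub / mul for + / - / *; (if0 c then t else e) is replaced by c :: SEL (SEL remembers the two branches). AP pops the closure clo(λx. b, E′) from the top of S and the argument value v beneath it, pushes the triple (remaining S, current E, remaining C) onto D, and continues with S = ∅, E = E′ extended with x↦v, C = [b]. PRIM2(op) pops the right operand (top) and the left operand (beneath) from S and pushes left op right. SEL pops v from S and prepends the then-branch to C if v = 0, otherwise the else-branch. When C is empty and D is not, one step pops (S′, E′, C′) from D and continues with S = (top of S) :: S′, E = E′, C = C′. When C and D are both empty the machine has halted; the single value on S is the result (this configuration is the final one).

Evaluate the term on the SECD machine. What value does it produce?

0. [S=∅ | E=∅ | C=[((λy. ((λx. -1) y)) 1)] | D=∅]
1. [S=∅ | E=∅ | C=[1 :: (λy. ((λx. -1) y)) :: AP] | D=∅]
2. [S=[1] | E=∅ | C=[(λy. ((λx. -1) y)) :: AP] | D=∅]
3. [S=[clo(λy. ((λx. -1) y), ∅) :: 1] | E=∅ | C=[AP] | D=∅]
4. [S=∅ | E={y↦1} | C=[((λx. -1) y)] | D=[(∅, ∅, ∅)]]
5. [S=∅ | E={y↦1} | C=[y :: (λx. -1) :: AP] | D=[(∅, ∅, ∅)]]
6. [S=[1] | E={y↦1} | C=[(λx. -1) :: AP] | D=[(∅, ∅, ∅)]]
7. [S=[clo(λx. -1, {y↦1}) :: 1] | E={y↦1} | C=[AP] | D=[(∅, ∅, ∅)]]
8. [S=∅ | E={x↦1, y↦1} | C=[-1] | D=[(∅, {y↦1}, ∅) :: (∅, ∅, ∅)]]
9. [S=[-1] | E={x↦1, y↦1} | C=∅ | D=[(∅, {y↦1}, ∅) :: (∅, ∅, ∅)]]
10. [S=[-1] | E={y↦1} | C=∅ | D=[(∅, ∅, ∅)]]
11. [S=[-1] | E=∅ | C=∅ | D=∅]
→ final value -1

Answer: -1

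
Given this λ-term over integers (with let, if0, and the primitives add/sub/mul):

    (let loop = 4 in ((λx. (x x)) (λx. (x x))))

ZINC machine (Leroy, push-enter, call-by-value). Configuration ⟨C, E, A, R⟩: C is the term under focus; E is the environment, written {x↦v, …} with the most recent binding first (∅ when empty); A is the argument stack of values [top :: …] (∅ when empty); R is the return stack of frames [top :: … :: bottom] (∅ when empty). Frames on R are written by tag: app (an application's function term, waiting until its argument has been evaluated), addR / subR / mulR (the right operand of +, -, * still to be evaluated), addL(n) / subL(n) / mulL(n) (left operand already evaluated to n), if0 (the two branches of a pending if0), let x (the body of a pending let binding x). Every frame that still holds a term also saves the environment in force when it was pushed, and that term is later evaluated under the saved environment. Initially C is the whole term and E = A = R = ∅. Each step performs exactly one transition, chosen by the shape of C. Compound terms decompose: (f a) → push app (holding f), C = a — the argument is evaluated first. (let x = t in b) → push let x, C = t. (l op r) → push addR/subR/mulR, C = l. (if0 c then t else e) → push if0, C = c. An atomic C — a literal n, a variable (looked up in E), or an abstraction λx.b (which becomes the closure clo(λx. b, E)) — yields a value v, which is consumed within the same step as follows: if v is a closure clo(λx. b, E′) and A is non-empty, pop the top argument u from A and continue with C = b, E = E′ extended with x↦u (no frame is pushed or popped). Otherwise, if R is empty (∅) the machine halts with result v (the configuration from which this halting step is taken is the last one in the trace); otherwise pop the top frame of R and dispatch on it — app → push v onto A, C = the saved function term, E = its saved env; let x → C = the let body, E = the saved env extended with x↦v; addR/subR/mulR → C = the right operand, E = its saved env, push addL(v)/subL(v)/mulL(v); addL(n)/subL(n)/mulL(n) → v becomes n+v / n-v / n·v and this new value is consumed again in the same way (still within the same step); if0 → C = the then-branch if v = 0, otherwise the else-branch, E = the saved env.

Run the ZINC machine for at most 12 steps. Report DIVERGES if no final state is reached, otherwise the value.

t=0: <C=(let loop = 4 in ((λx. (x x)) (λx. (x x)))), E=∅, A=∅, R=∅>
t=1: <C=4, E=∅, A=∅, R=[let loop]>
t=2: <C=((λx. (x x)) (λx. (x x))), E={loop↦4}, A=∅, R=∅>
t=3: <C=(λx. (x x)), E={loop↦4}, A=∅, R=[app]>
t=4: <C=(λx. (x x)), E={loop↦4}, A=[clo(λx. (x x), {loop↦4})], R=∅>
t=5: <C=(x x), E={x↦clo(λx. (x x), {loop↦4}), loop↦4}, A=∅, R=∅>
t=6: <C=x, E={x↦clo(λx. (x x), {loop↦4}), loop↦4}, A=∅, R=[app]>
t=7: <C=x, E={x↦clo(λx. (x x), {loop↦4}), loop↦4}, A=[clo(λx. (x x), {loop↦4})], R=∅>
… configuration repeats with period 3 (steps 5–7 recur indefinitely) …

Answer: DIVERGES (no final state within 12 steps)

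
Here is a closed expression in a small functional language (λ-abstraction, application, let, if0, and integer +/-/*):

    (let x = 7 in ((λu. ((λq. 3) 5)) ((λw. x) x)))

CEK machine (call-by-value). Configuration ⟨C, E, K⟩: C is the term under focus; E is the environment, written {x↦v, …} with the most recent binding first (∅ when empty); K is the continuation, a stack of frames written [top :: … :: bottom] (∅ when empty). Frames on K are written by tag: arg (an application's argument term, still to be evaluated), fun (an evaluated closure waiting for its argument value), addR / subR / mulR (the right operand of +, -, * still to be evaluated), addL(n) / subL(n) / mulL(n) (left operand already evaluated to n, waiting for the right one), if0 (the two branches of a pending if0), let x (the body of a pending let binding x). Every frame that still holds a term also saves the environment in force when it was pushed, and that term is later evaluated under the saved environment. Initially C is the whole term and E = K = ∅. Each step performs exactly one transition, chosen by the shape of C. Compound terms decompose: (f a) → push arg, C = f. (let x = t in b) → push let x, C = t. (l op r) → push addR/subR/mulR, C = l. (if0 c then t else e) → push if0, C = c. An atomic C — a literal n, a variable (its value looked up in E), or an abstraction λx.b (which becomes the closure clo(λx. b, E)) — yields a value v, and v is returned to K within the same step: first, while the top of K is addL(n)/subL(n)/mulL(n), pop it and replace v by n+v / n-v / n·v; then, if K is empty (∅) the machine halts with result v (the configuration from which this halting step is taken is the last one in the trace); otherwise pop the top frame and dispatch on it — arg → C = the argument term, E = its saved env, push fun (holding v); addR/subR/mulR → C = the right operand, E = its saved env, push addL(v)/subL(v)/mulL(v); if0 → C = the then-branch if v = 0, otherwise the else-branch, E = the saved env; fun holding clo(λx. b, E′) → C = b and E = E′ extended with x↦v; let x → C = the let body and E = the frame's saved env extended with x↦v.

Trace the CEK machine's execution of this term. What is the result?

step 0: <C=(let x = 7 in ((λu. ((λq. 3) 5)) ((λw. x) x))), E=∅, K=∅>
step 1: <C=7, E=∅, K=[let x]>
step 2: <C=((λu. ((λq. 3) 5)) ((λw. x) x)), E={x↦7}, K=∅>
step 3: <C=(λu. ((λq. 3) 5)), E={x↦7}, K=[arg]>
step 4: <C=((λw. x) x), E={x↦7}, K=[fun]>
step 5: <C=(λw. x), E={x↦7}, K=[arg :: fun]>
step 6: <C=x, E={x↦7}, K=[fun :: fun]>
step 7: <C=x, E={w↦7, x↦7}, K=[fun]>
step 8: <C=((λq. 3) 5), E={u↦7, x↦7}, K=∅>
step 9: <C=(λq. 3), E={u↦7, x↦7}, K=[arg]>
step 10: <C=5, E={u↦7, x↦7}, K=[fun]>
step 11: <C=3, E={q↦5, u↦7, x↦7}, K=∅>
→ final value 3

Answer: 3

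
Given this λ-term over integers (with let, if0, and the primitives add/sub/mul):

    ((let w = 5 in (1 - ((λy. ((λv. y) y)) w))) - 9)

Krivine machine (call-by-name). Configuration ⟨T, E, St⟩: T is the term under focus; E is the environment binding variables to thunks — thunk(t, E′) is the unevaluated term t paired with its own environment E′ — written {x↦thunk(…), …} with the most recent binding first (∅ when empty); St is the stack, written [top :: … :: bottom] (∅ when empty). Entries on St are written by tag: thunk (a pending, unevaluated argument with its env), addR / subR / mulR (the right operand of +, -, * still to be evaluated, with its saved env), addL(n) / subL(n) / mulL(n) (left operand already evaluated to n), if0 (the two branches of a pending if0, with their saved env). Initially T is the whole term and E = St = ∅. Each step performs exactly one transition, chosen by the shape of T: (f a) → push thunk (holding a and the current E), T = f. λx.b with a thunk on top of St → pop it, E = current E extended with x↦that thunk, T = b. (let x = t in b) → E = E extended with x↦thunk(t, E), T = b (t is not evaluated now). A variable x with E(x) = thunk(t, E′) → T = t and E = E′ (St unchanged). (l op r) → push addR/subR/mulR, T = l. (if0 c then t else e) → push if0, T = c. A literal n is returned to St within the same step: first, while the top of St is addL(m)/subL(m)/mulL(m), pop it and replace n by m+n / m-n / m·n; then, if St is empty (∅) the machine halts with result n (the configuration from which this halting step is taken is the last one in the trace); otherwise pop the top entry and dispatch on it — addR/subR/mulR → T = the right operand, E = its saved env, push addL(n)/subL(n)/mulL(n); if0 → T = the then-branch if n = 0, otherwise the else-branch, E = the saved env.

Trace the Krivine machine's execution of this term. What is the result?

t=0: ⟨T=((let w = 5 in (1 - ((λy. ((λv. y) y)) w))) - 9); E=∅; St=∅⟩
t=1: ⟨T=(let w = 5 in (1 - ((λy. ((λv. y) y)) w))); E=∅; St=[subR]⟩
t=2: ⟨T=(1 - ((λy. ((λv. y) y)) w)); E={w↦thunk(5, ∅)}; St=[subR]⟩
t=3: ⟨T=1; E={w↦thunk(5, ∅)}; St=[subR :: subR]⟩
t=4: ⟨T=((λy. ((λv. y) y)) w); E={w↦thunk(5, ∅)}; St=[subL(1) :: subR]⟩
t=5: ⟨T=(λy. ((λv. y) y)); E={w↦thunk(5, ∅)}; St=[thunk :: subL(1) :: subR]⟩
t=6: ⟨T=((λv. y) y); E={y↦thunk(w, {w↦thunk(5, ∅)}), w↦thunk(5, ∅)}; St=[subL(1) :: subR]⟩
t=7: ⟨T=(λv. y); E={y↦thunk(w, {w↦thunk(5, ∅)}), w↦thunk(5, ∅)}; St=[thunk :: subL(1) :: subR]⟩
t=8: ⟨T=y; E={v↦thunk(y, {y↦thunk(w, {w↦thunk(5, ∅)}), w↦thunk(5, ∅)}), y↦thunk(w, {w↦thunk(5, ∅)}), w↦thunk(5, ∅)}; St=[subL(1) :: subR]⟩
t=9: ⟨T=w; E={w↦thunk(5, ∅)}; St=[subL(1) :: subR]⟩
t=10: ⟨T=5; E=∅; St=[subL(1) :: subR]⟩
t=11: ⟨T=9; E=∅; St=[subL(-4)]⟩
→ final value -13

Answer: -13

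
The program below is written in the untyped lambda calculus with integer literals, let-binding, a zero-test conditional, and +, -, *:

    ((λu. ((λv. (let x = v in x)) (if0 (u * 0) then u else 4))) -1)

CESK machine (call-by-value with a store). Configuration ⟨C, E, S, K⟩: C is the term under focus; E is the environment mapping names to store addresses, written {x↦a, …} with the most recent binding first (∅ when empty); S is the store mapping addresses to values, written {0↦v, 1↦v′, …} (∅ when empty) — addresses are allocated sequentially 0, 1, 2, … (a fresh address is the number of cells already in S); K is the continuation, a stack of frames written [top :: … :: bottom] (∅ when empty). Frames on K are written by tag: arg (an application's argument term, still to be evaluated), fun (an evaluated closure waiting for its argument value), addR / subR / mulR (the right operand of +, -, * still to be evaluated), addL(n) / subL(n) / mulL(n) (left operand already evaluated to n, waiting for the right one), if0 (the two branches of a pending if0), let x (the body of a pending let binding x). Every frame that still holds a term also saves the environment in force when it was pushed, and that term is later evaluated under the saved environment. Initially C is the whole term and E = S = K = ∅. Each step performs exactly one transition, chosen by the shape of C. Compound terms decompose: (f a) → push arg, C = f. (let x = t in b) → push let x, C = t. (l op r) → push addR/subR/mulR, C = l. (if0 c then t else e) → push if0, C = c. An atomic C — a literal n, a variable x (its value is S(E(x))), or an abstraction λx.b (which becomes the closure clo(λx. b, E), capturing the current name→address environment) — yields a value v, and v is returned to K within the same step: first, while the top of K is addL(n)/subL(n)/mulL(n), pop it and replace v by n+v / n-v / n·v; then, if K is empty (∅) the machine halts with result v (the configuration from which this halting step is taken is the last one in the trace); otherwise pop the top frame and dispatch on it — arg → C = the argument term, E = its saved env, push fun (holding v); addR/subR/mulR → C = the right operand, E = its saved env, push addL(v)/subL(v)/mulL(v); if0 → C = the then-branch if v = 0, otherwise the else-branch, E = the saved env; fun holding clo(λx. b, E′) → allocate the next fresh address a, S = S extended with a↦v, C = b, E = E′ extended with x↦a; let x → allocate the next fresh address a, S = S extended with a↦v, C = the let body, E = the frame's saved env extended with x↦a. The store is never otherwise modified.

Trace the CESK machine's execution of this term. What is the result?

Answer: -1

Machine steps:
0. [C=((λu. ((λv. (let x = v in x)) (if0 (u * 0) then u else 4))) -1) | E=∅ | S=∅ | K=∅]
1. [C=(λu. ((λv. (let x = v in x)) (if0 (u * 0) then u else 4))) | E=∅ | S=∅ | K=[arg]]
2. [C=-1 | E=∅ | S=∅ | K=[fun]]
3. [C=((λv. (let x = v in x)) (if0 (u * 0) then u else 4)) | E={u↦0} | S={0↦-1} | K=∅]
4. [C=(λv. (let x = v in x)) | E={u↦0} | S={0↦-1} | K=[arg]]
5. [C=(if0 (u * 0) then u else 4) | E={u↦0} | S={0↦-1} | K=[fun]]
6. [C=(u * 0) | E={u↦0} | S={0↦-1} | K=[if0 :: fun]]
7. [C=u | E={u↦0} | S={0↦-1} | K=[mulR :: if0 :: fun]]
8. [C=0 | E={u↦0} | S={0↦-1} | K=[mulL(-1) :: if0 :: fun]]
9. [C=u | E={u↦0} | S={0↦-1} | K=[fun]]
10. [C=(let x = v in x) | E={v↦1, u↦0} | S={0↦-1, 1↦-1} | K=∅]
11. [C=v | E={v↦1, u↦0} | S={0↦-1, 1↦-1} | K=[let x]]
12. [C=x | E={x↦2, v↦1, u↦0} | S={0↦-1, 1↦-1, 2↦-1} | K=∅]
→ final value -1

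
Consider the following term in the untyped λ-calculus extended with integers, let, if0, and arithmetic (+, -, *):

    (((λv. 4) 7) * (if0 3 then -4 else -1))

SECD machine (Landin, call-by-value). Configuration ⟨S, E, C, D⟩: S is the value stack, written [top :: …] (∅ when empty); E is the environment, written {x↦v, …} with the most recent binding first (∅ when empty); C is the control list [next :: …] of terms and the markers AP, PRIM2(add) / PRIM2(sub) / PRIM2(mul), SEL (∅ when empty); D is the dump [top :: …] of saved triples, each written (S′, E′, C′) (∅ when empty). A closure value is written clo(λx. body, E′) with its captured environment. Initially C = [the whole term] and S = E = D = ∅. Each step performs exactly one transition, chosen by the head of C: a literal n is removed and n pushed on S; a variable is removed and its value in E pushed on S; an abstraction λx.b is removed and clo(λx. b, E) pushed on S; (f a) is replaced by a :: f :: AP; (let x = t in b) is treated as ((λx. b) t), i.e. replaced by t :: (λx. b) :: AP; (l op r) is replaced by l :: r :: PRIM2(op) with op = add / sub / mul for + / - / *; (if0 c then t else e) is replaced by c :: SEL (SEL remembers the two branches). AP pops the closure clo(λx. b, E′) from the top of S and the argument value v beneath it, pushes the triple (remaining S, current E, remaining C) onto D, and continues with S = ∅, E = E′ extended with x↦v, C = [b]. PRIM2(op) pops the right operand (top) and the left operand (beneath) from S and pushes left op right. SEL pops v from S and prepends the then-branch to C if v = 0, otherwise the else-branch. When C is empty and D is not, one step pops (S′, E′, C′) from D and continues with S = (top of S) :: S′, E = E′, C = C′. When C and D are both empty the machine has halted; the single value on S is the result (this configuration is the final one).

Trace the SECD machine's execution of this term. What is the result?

Answer: -4

Execution trace:
0. <S=∅, E=∅, C=[(((λv. 4) 7) * (if0 3 then -4 else -1))], D=∅>
1. <S=∅, E=∅, C=[((λv. 4) 7) :: (if0 3 then -4 else -1) :: PRIM2(mul)], D=∅>
2. <S=∅, E=∅, C=[7 :: (λv. 4) :: AP :: (if0 3 then -4 else -1) :: PRIM2(mul)], D=∅>
3. <S=[7], E=∅, C=[(λv. 4) :: AP :: (if0 3 then -4 else -1) :: PRIM2(mul)], D=∅>
4. <S=[clo(λv. 4, ∅) :: 7], E=∅, C=[AP :: (if0 3 then -4 else -1) :: PRIM2(mul)], D=∅>
5. <S=∅, E={v↦7}, C=[4], D=[(∅, ∅, [(if0 3 then -4 else -1) :: PRIM2(mul)])]>
6. <S=[4], E={v↦7}, C=∅, D=[(∅, ∅, [(if0 3 then -4 else -1) :: PRIM2(mul)])]>
7. <S=[4], E=∅, C=[(if0 3 then -4 else -1) :: PRIM2(mul)], D=∅>
8. <S=[4], E=∅, C=[3 :: SEL :: PRIM2(mul)], D=∅>
9. <S=[3 :: 4], E=∅, C=[SEL :: PRIM2(mul)], D=∅>
10. <S=[4], E=∅, C=[-1 :: PRIM2(mul)], D=∅>
11. <S=[-1 :: 4], E=∅, C=[PRIM2(mul)], D=∅>
12. <S=[-4], E=∅, C=∅, D=∅>
→ final value -4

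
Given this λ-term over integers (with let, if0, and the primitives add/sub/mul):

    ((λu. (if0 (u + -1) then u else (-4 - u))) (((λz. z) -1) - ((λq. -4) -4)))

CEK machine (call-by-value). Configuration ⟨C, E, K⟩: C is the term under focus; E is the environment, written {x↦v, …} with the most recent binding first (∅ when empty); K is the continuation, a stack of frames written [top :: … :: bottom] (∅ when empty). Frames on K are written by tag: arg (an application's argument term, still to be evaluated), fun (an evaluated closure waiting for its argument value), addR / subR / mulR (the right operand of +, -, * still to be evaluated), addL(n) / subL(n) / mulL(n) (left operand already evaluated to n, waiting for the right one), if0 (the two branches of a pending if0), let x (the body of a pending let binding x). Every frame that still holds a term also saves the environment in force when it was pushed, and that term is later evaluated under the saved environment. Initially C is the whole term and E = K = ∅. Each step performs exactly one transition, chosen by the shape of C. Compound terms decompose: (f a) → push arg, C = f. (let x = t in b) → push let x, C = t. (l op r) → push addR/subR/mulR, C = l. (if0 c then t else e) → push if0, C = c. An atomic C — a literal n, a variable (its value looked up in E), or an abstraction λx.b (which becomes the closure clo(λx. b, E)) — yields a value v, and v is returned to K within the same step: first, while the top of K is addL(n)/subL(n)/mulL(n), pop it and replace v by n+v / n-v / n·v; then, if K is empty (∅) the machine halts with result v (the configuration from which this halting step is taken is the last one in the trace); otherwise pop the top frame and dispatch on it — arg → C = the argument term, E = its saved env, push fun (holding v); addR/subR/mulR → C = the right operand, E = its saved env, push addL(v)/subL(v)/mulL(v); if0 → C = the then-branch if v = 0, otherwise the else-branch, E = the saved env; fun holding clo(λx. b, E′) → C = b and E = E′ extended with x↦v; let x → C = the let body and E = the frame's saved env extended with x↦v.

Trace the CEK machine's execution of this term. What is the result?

t=0: ⟨C=((λu. (if0 (u + -1) then u else (-4 - u))) (((λz. z) -1) - ((λq. -4) -4))); E=∅; K=∅⟩
t=1: ⟨C=(λu. (if0 (u + -1) then u else (-4 - u))); E=∅; K=[arg]⟩
t=2: ⟨C=(((λz. z) -1) - ((λq. -4) -4)); E=∅; K=[fun]⟩
t=3: ⟨C=((λz. z) -1); E=∅; K=[subR :: fun]⟩
t=4: ⟨C=(λz. z); E=∅; K=[arg :: subR :: fun]⟩
t=5: ⟨C=-1; E=∅; K=[fun :: subR :: fun]⟩
t=6: ⟨C=z; E={z↦-1}; K=[subR :: fun]⟩
t=7: ⟨C=((λq. -4) -4); E=∅; K=[subL(-1) :: fun]⟩
t=8: ⟨C=(λq. -4); E=∅; K=[arg :: subL(-1) :: fun]⟩
t=9: ⟨C=-4; E=∅; K=[fun :: subL(-1) :: fun]⟩
t=10: ⟨C=-4; E={q↦-4}; K=[subL(-1) :: fun]⟩
t=11: ⟨C=(if0 (u + -1) then u else (-4 - u)); E={u↦3}; K=∅⟩
t=12: ⟨C=(u + -1); E={u↦3}; K=[if0]⟩
t=13: ⟨C=u; E={u↦3}; K=[addR :: if0]⟩
t=14: ⟨C=-1; E={u↦3}; K=[addL(3) :: if0]⟩
t=15: ⟨C=(-4 - u); E={u↦3}; K=∅⟩
t=16: ⟨C=-4; E={u↦3}; K=[subR]⟩
t=17: ⟨C=u; E={u↦3}; K=[subL(-4)]⟩
→ final value -7

Answer: -7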